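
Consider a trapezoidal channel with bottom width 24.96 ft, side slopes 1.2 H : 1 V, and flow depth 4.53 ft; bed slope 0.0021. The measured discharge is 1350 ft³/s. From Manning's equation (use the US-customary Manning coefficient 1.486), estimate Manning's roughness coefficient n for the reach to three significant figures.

0.0161

A = (b + z·y)·y = (24.96 + 1.2×4.53)×4.53 = 137.7 ft²
P = b + 2y√(1+z²) = 24.96 + 2×4.53×√(1+1.2²) = 39.11 ft
R = A/P = 137.7/39.11 = 3.520 ft
n = (1.486/Q)·A·R^(2/3)·S^(1/2) = (1.486/1350) × 137.7 × 2.314 × 0.04583 = 0.01607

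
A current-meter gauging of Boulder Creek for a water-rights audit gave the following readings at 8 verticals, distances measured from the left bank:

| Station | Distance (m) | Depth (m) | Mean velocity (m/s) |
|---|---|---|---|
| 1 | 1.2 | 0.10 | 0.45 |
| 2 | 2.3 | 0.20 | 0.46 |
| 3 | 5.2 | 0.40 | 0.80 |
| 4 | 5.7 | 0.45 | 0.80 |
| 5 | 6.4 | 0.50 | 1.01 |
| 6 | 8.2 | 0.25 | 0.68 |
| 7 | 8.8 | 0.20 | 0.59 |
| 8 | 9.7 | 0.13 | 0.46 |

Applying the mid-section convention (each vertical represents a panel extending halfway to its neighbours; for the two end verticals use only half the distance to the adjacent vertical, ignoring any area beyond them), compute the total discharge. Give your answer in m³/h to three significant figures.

w_1 = (2.3 − 1.2)/2 = 0.55 m; q_1 = 0.45 × 0.10 × 0.55 = 0.02475 m³/s
w_2 = (5.2 − 1.2)/2 = 2 m; q_2 = 0.46 × 0.20 × 2 = 0.1840 m³/s
w_3 = (5.7 − 2.3)/2 = 1.7 m; q_3 = 0.80 × 0.40 × 1.7 = 0.5440 m³/s
w_4 = (6.4 − 5.2)/2 = 0.6 m; q_4 = 0.80 × 0.45 × 0.6 = 0.2160 m³/s
w_5 = (8.2 − 5.7)/2 = 1.25 m; q_5 = 1.01 × 0.50 × 1.25 = 0.6313 m³/s
w_6 = (8.8 − 6.4)/2 = 1.2 m; q_6 = 0.68 × 0.25 × 1.2 = 0.2040 m³/s
w_7 = (9.7 − 8.2)/2 = 0.75 m; q_7 = 0.59 × 0.20 × 0.75 = 0.08850 m³/s
w_8 = (9.7 − 8.8)/2 = 0.45 m; q_8 = 0.46 × 0.13 × 0.45 = 0.02691 m³/s
Q = Σ qᵢ = 1.919 m³/s
= 1.919 × 3600 = 6910 m³/h

6910 m³/h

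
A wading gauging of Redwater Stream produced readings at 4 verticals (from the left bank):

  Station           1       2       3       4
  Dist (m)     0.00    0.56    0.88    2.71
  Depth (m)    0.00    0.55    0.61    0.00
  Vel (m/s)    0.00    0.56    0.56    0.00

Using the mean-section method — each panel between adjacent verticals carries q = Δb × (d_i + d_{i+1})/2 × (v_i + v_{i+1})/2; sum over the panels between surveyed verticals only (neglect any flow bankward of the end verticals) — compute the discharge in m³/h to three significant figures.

Panel 1-2: Δb = 0.56 m, d̄ = (0.00+0.55)/2 = 0.275, v̄ = (0.00+0.56)/2 = 0.28 → q = 0.56×0.275×0.28 = 0.04312 m³/s
Panel 2-3: Δb = 0.32 m, d̄ = (0.55+0.61)/2 = 0.58, v̄ = (0.56+0.56)/2 = 0.56 → q = 0.32×0.58×0.56 = 0.1039 m³/s
Panel 3-4: Δb = 1.83 m, d̄ = (0.61+0.00)/2 = 0.305, v̄ = (0.56+0.00)/2 = 0.28 → q = 1.83×0.305×0.28 = 0.1563 m³/s
Q = Σ q = 0.3033 m³/s
= 0.3033 × 3600 = 1092 m³/h

1090 m³/h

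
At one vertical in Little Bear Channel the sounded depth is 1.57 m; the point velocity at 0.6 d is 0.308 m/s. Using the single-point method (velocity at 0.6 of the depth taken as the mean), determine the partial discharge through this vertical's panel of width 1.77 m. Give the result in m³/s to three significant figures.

v̄ = v₀.₆ = 0.308 m/s
q = v̄ × d × w = 0.3080 × 1.57 × 1.77 = 0.8559 m³/s

0.856 m³/s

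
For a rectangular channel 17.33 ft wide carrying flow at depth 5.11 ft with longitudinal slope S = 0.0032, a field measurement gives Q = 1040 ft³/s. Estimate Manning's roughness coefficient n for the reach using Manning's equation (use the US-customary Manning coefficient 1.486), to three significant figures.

0.0156

A = b·y = 17.33 × 5.11 = 88.56 ft²
P = b + 2y = 17.33 + 2×5.11 = 27.55 ft
R = A/P = 88.56/27.55 = 3.214 ft
n = (1.486/Q)·A·R^(2/3)·S^(1/2) = (1.486/1040) × 88.56 × 2.178 × 0.05657 = 0.01559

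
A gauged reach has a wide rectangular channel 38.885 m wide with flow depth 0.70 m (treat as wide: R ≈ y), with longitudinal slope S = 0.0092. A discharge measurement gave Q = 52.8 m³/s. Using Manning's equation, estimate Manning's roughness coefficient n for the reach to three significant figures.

0.0390

A = b·y = 38.885 × 0.70 = 27.22 m²
Wide channel: R ≈ y = 0.70 m
n = (1/Q)·A·R^(2/3)·S^(1/2) = (1/52.8) × 27.22 × 0.7884 × 0.09592 = 0.03898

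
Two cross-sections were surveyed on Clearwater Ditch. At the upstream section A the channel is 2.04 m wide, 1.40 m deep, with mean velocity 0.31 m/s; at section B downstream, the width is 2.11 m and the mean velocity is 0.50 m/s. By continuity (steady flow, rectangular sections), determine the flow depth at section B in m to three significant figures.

Q = A₁V₁ = (2.04×1.40) × 0.31 = 0.8854 m³/s
d₂ = Q/(b₂ V₂) = 0.8854/(2.11×0.50) = 0.8392 m

0.839 m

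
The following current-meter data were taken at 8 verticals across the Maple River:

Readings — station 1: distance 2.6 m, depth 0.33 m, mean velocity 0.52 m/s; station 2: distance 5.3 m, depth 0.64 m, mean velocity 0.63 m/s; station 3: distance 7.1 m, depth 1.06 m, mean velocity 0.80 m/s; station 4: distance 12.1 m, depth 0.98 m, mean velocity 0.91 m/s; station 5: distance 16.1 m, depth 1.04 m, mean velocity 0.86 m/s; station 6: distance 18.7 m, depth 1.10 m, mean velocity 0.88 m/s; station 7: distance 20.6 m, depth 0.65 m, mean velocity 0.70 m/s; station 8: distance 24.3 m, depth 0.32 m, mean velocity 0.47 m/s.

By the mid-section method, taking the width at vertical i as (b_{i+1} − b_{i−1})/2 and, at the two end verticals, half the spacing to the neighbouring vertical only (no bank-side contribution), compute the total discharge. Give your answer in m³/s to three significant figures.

14.7 m³/s

w_1 = (5.3 − 2.6)/2 = 1.35 m; q_1 = 0.52 × 0.33 × 1.35 = 0.2317 m³/s
w_2 = (7.1 − 2.6)/2 = 2.25 m; q_2 = 0.63 × 0.64 × 2.25 = 0.9072 m³/s
w_3 = (12.1 − 5.3)/2 = 3.4 m; q_3 = 0.80 × 1.06 × 3.4 = 2.883 m³/s
w_4 = (16.1 − 7.1)/2 = 4.5 m; q_4 = 0.91 × 0.98 × 4.5 = 4.013 m³/s
w_5 = (18.7 − 12.1)/2 = 3.3 m; q_5 = 0.86 × 1.04 × 3.3 = 2.952 m³/s
w_6 = (20.6 − 16.1)/2 = 2.25 m; q_6 = 0.88 × 1.10 × 2.25 = 2.178 m³/s
w_7 = (24.3 − 18.7)/2 = 2.8 m; q_7 = 0.70 × 0.65 × 2.8 = 1.274 m³/s
w_8 = (24.3 − 20.6)/2 = 1.85 m; q_8 = 0.47 × 0.32 × 1.85 = 0.2782 m³/s
Q = Σ qᵢ = 14.72 m³/s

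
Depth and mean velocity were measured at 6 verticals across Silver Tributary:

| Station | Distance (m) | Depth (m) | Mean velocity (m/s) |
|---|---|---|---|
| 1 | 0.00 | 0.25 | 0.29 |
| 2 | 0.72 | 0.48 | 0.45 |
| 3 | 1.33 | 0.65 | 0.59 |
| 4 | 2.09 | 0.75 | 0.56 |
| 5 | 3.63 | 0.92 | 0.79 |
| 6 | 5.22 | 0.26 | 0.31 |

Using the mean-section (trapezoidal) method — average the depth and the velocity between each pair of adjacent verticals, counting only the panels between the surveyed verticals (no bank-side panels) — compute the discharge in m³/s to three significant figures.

1.97 m³/s

Panel 1-2: Δb = 0.72 m, d̄ = (0.25+0.48)/2 = 0.365, v̄ = (0.29+0.45)/2 = 0.37 → q = 0.72×0.365×0.37 = 0.09724 m³/s
Panel 2-3: Δb = 0.61 m, d̄ = (0.48+0.65)/2 = 0.565, v̄ = (0.45+0.59)/2 = 0.52 → q = 0.61×0.565×0.52 = 0.1792 m³/s
Panel 3-4: Δb = 0.76 m, d̄ = (0.65+0.75)/2 = 0.7, v̄ = (0.59+0.56)/2 = 0.575 → q = 0.76×0.7×0.575 = 0.3059 m³/s
Panel 4-5: Δb = 1.54 m, d̄ = (0.75+0.92)/2 = 0.835, v̄ = (0.56+0.79)/2 = 0.675 → q = 1.54×0.835×0.675 = 0.8680 m³/s
Panel 5-6: Δb = 1.59 m, d̄ = (0.92+0.26)/2 = 0.59, v̄ = (0.79+0.31)/2 = 0.55 → q = 1.59×0.59×0.55 = 0.5160 m³/s
Q = Σ q = 1.966 m³/s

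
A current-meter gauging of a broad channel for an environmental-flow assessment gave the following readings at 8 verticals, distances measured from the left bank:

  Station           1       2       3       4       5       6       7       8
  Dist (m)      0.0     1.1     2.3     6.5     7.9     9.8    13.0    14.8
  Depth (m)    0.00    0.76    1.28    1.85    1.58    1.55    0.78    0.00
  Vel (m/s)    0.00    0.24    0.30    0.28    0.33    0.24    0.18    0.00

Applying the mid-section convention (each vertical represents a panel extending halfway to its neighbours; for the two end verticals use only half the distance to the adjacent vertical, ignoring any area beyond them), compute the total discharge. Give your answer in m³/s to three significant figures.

w_2 = (2.3 − 0.0)/2 = 1.15 m; q_2 = 0.24 × 0.76 × 1.15 = 0.2098 m³/s
w_3 = (6.5 − 1.1)/2 = 2.7 m; q_3 = 0.30 × 1.28 × 2.7 = 1.037 m³/s
w_4 = (7.9 − 2.3)/2 = 2.8 m; q_4 = 0.28 × 1.85 × 2.8 = 1.450 m³/s
w_5 = (9.8 − 6.5)/2 = 1.65 m; q_5 = 0.33 × 1.58 × 1.65 = 0.8603 m³/s
w_6 = (13.0 − 7.9)/2 = 2.55 m; q_6 = 0.24 × 1.55 × 2.55 = 0.9486 m³/s
w_7 = (14.8 − 9.8)/2 = 2.5 m; q_7 = 0.18 × 0.78 × 2.5 = 0.3510 m³/s
Stations 1, 8 contribute zero (depth or velocity is 0).
Q = Σ qᵢ = 4.857 m³/s

4.86 m³/s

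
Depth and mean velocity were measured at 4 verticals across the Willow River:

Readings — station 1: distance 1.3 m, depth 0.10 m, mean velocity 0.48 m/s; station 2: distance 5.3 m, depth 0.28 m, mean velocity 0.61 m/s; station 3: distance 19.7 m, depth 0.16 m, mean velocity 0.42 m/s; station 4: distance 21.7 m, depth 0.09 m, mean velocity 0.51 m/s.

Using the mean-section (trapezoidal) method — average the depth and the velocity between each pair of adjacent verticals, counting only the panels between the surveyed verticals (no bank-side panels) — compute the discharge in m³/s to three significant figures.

Panel 1-2: Δb = 4 m, d̄ = (0.10+0.28)/2 = 0.19, v̄ = (0.48+0.61)/2 = 0.545 → q = 4×0.19×0.545 = 0.4142 m³/s
Panel 2-3: Δb = 14.4 m, d̄ = (0.28+0.16)/2 = 0.22, v̄ = (0.61+0.42)/2 = 0.515 → q = 14.4×0.22×0.515 = 1.632 m³/s
Panel 3-4: Δb = 2 m, d̄ = (0.16+0.09)/2 = 0.125, v̄ = (0.42+0.51)/2 = 0.465 → q = 2×0.125×0.465 = 0.1163 m³/s
Q = Σ q = 2.162 m³/s

2.16 m³/s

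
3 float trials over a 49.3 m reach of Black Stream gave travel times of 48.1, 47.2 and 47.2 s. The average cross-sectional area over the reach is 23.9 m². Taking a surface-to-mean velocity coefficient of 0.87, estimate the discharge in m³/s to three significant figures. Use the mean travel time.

21.6 m³/s

t̄ = (48.1 + 47.2 + 47.2) / 3 = 47.5 s
v_surface = L / t̄ = 49.3 / 47.5 = 1.038 m/s
v_mean = 0.87 × 1.038 = 0.9030 m/s
Q = A × v_mean = 23.9 × 0.9030 = 21.58 m³/s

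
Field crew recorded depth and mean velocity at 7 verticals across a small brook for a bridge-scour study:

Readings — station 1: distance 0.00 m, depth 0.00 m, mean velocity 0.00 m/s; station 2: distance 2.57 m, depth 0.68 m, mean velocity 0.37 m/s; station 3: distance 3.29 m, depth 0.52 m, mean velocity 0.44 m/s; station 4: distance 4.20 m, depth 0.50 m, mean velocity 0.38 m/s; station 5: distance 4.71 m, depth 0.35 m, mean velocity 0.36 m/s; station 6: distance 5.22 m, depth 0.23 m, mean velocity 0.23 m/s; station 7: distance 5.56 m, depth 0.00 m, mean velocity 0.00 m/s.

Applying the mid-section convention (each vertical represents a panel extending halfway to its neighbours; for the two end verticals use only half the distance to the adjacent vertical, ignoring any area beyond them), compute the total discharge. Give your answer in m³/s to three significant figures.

0.822 m³/s

w_2 = (3.29 − 0.00)/2 = 1.645 m; q_2 = 0.37 × 0.68 × 1.645 = 0.4139 m³/s
w_3 = (4.20 − 2.57)/2 = 0.815 m; q_3 = 0.44 × 0.52 × 0.815 = 0.1865 m³/s
w_4 = (4.71 − 3.29)/2 = 0.71 m; q_4 = 0.38 × 0.50 × 0.71 = 0.1349 m³/s
w_5 = (5.22 − 4.20)/2 = 0.51 m; q_5 = 0.36 × 0.35 × 0.51 = 0.06426 m³/s
w_6 = (5.56 − 4.71)/2 = 0.425 m; q_6 = 0.23 × 0.23 × 0.425 = 0.02248 m³/s
Stations 1, 7 contribute zero (depth or velocity is 0).
Q = Σ qᵢ = 0.8220 m³/s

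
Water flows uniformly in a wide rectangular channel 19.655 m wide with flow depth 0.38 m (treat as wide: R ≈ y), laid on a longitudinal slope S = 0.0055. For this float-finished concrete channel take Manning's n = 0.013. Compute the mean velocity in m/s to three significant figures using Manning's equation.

A = b·y = 19.655 × 0.38 = 7.469 m²
Wide channel: R ≈ y = 0.38 m
Q = (1/n)·A·R^(2/3)·S^(1/2) = (1/0.013) × 7.469 × 0.3800^(2/3) × 0.0055^(1/2) = 22.35 m³/s
V = Q/A = 22.35/7.469 = 2.993 m/s

2.99 m/s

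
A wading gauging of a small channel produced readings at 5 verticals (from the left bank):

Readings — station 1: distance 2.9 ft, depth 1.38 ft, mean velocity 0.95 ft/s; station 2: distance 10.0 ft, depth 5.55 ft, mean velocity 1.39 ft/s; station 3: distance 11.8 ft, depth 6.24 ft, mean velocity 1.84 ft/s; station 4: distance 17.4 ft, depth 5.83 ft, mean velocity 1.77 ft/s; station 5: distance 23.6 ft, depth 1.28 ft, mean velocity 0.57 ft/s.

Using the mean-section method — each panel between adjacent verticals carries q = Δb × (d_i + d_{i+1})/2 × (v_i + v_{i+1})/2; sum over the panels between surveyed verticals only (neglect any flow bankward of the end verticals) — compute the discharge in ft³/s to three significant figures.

133 ft³/s

Panel 1-2: Δb = 7.1 ft, d̄ = (1.38+5.55)/2 = 3.465, v̄ = (0.95+1.39)/2 = 1.17 → q = 7.1×3.465×1.17 = 28.78 ft³/s
Panel 2-3: Δb = 1.8 ft, d̄ = (5.55+6.24)/2 = 5.895, v̄ = (1.39+1.84)/2 = 1.615 → q = 1.8×5.895×1.615 = 17.14 ft³/s
Panel 3-4: Δb = 5.6 ft, d̄ = (6.24+5.83)/2 = 6.035, v̄ = (1.84+1.77)/2 = 1.805 → q = 5.6×6.035×1.805 = 61.00 ft³/s
Panel 4-5: Δb = 6.2 ft, d̄ = (5.83+1.28)/2 = 3.555, v̄ = (1.77+0.57)/2 = 1.17 → q = 6.2×3.555×1.17 = 25.79 ft³/s
Q = Σ q = 132.7 ft³/s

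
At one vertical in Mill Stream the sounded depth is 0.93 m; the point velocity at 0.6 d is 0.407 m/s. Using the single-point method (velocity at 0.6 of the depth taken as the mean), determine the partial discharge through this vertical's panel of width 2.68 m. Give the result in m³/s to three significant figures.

1.01 m³/s

v̄ = v₀.₆ = 0.407 m/s
q = v̄ × d × w = 0.4070 × 0.93 × 2.68 = 1.014 m³/s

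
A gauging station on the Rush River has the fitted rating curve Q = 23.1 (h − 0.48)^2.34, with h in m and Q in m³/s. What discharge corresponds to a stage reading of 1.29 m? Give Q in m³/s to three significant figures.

14.1 m³/s

Q = 23.1 × (1.29 − 0.48)^2.34 = 23.1 × 0.81^2.34 = 14.11 m³/s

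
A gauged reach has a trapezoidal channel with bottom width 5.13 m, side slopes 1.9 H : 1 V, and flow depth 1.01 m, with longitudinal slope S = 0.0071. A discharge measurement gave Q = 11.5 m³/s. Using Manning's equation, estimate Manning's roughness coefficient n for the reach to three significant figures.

0.0431

A = (b + z·y)·y = (5.13 + 1.9×1.01)×1.01 = 7.119 m²
P = b + 2y√(1+z²) = 5.13 + 2×1.01×√(1+1.9²) = 9.467 m
R = A/P = 7.119/9.467 = 0.7520 m
n = (1/Q)·A·R^(2/3)·S^(1/2) = (1/11.5) × 7.119 × 0.8270 × 0.08426 = 0.04314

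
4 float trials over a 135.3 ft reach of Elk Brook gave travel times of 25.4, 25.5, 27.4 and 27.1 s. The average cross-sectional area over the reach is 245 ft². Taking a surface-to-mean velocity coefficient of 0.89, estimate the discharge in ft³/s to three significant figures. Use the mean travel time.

1120 ft³/s

t̄ = (25.4 + 25.5 + 27.4 + 27.1) / 4 = 26.35 s
v_surface = L / t̄ = 135.3 / 26.35 = 5.135 ft/s
v_mean = 0.89 × 5.135 = 4.570 ft/s
Q = A × v_mean = 245 × 4.570 = 1120 ft³/s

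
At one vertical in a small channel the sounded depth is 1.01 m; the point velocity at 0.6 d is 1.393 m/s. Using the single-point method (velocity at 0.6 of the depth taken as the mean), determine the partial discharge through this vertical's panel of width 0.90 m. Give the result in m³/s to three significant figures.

v̄ = v₀.₆ = 1.393 m/s
q = v̄ × d × w = 1.393 × 1.01 × 0.90 = 1.266 m³/s

1.27 m³/s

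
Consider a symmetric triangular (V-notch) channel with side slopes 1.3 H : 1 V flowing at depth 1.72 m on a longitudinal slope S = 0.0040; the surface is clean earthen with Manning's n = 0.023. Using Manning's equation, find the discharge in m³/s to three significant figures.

8.19 m³/s

A = z·y² = 1.3×1.72² = 3.846 m²
P = 2y√(1+z²) = 2×1.72×√(1+1.3²) = 5.642 m
R = A/P = 3.846/5.642 = 0.6817 m
Q = (1/n)·A·R^(2/3)·S^(1/2) = (1/0.023) × 3.846 × 0.6817^(2/3) × 0.0040^(1/2) = 8.191 m³/s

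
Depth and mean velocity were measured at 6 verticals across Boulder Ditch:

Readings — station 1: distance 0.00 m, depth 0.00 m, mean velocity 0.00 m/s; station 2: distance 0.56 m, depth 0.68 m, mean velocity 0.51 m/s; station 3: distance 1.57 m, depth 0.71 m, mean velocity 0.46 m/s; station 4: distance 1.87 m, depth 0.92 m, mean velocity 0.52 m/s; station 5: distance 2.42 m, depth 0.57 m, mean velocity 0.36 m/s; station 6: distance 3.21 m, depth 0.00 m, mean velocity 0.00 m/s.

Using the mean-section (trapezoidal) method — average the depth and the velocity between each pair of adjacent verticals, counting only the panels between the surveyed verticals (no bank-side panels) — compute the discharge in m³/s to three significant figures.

Panel 1-2: Δb = 0.56 m, d̄ = (0.00+0.68)/2 = 0.34, v̄ = (0.00+0.51)/2 = 0.255 → q = 0.56×0.34×0.255 = 0.04855 m³/s
Panel 2-3: Δb = 1.01 m, d̄ = (0.68+0.71)/2 = 0.695, v̄ = (0.51+0.46)/2 = 0.485 → q = 1.01×0.695×0.485 = 0.3404 m³/s
Panel 3-4: Δb = 0.3 m, d̄ = (0.71+0.92)/2 = 0.815, v̄ = (0.46+0.52)/2 = 0.49 → q = 0.3×0.815×0.49 = 0.1198 m³/s
Panel 4-5: Δb = 0.55 m, d̄ = (0.92+0.57)/2 = 0.745, v̄ = (0.52+0.36)/2 = 0.44 → q = 0.55×0.745×0.44 = 0.1803 m³/s
Panel 5-6: Δb = 0.79 m, d̄ = (0.57+0.00)/2 = 0.285, v̄ = (0.36+0.00)/2 = 0.18 → q = 0.79×0.285×0.18 = 0.04053 m³/s
Q = Σ q = 0.7296 m³/s

0.730 m³/s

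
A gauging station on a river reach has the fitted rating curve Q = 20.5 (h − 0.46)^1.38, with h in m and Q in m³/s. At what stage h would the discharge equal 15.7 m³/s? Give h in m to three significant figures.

h − h₀ = (Q/C)^(1/b) = (15.7/20.5)^(1/1.38) = 0.8242 m
h = 0.46 + 0.8242 = 1.284 m

1.28 m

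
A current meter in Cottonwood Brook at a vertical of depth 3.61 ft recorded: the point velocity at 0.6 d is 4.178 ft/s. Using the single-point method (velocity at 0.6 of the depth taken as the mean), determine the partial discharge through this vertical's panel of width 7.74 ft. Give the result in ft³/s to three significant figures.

117 ft³/s

v̄ = v₀.₆ = 4.178 ft/s
q = v̄ × d × w = 4.178 × 3.61 × 7.74 = 116.7 ft³/s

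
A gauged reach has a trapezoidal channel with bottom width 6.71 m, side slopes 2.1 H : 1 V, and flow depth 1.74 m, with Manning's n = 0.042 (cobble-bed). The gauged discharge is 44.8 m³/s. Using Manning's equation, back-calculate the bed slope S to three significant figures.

A = (b + z·y)·y = (6.71 + 2.1×1.74)×1.74 = 18.03 m²
P = b + 2y√(1+z²) = 6.71 + 2×1.74×√(1+2.1²) = 14.80 m
R = A/P = 18.03/14.80 = 1.218 m
S = (Q·n / (1·A·R^(2/3)))² = (44.8×0.042 / (1×18.03×1.141))² = 0.008369

0.00837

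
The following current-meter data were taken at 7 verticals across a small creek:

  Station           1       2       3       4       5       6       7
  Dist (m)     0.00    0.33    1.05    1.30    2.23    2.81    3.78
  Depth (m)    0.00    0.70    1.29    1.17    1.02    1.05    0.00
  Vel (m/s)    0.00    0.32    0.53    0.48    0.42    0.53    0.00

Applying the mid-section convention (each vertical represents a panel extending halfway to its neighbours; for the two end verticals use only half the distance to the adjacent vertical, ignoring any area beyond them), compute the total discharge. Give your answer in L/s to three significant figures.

1540 L/s

w_2 = (1.05 − 0.00)/2 = 0.525 m; q_2 = 0.32 × 0.70 × 0.525 = 0.1176 m³/s
w_3 = (1.30 − 0.33)/2 = 0.485 m; q_3 = 0.53 × 1.29 × 0.485 = 0.3316 m³/s
w_4 = (2.23 − 1.05)/2 = 0.59 m; q_4 = 0.48 × 1.17 × 0.59 = 0.3313 m³/s
w_5 = (2.81 − 1.30)/2 = 0.755 m; q_5 = 0.42 × 1.02 × 0.755 = 0.3234 m³/s
w_6 = (3.78 − 2.23)/2 = 0.775 m; q_6 = 0.53 × 1.05 × 0.775 = 0.4313 m³/s
Stations 1, 7 contribute zero (depth or velocity is 0).
Q = Σ qᵢ = 1.535 m³/s
= 1.535 × 1000 = 1535 L/s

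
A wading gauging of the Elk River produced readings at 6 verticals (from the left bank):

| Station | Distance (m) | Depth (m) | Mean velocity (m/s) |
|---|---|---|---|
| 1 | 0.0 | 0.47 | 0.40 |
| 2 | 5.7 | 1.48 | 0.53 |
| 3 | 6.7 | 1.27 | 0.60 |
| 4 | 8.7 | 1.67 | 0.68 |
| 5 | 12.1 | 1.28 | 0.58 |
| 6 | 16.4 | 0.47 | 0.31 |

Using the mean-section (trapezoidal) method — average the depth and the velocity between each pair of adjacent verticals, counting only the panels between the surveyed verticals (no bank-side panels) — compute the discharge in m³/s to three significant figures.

10.1 m³/s

Panel 1-2: Δb = 5.7 m, d̄ = (0.47+1.48)/2 = 0.975, v̄ = (0.40+0.53)/2 = 0.465 → q = 5.7×0.975×0.465 = 2.584 m³/s
Panel 2-3: Δb = 1 m, d̄ = (1.48+1.27)/2 = 1.375, v̄ = (0.53+0.60)/2 = 0.565 → q = 1×1.375×0.565 = 0.7769 m³/s
Panel 3-4: Δb = 2 m, d̄ = (1.27+1.67)/2 = 1.47, v̄ = (0.60+0.68)/2 = 0.64 → q = 2×1.47×0.64 = 1.882 m³/s
Panel 4-5: Δb = 3.4 m, d̄ = (1.67+1.28)/2 = 1.475, v̄ = (0.68+0.58)/2 = 0.63 → q = 3.4×1.475×0.63 = 3.159 m³/s
Panel 5-6: Δb = 4.3 m, d̄ = (1.28+0.47)/2 = 0.875, v̄ = (0.58+0.31)/2 = 0.445 → q = 4.3×0.875×0.445 = 1.674 m³/s
Q = Σ q = 10.08 m³/s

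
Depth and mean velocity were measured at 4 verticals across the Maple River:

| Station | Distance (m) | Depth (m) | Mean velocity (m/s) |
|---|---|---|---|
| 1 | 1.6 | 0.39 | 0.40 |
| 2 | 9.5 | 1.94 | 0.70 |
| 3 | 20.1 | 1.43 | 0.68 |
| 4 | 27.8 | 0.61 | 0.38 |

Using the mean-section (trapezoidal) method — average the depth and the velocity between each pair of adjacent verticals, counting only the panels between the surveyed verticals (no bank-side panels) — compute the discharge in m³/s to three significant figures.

21.5 m³/s

Panel 1-2: Δb = 7.9 m, d̄ = (0.39+1.94)/2 = 1.165, v̄ = (0.40+0.70)/2 = 0.55 → q = 7.9×1.165×0.55 = 5.062 m³/s
Panel 2-3: Δb = 10.6 m, d̄ = (1.94+1.43)/2 = 1.685, v̄ = (0.70+0.68)/2 = 0.69 → q = 10.6×1.685×0.69 = 12.32 m³/s
Panel 3-4: Δb = 7.7 m, d̄ = (1.43+0.61)/2 = 1.02, v̄ = (0.68+0.38)/2 = 0.53 → q = 7.7×1.02×0.53 = 4.163 m³/s
Q = Σ q = 21.55 m³/s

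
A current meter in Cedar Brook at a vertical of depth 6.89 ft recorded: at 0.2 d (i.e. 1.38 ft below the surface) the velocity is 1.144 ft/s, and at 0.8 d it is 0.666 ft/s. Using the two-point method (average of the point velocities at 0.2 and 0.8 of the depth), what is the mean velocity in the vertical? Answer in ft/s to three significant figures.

0.905 ft/s

v̄ = (1.144 + 0.666) / 2 = 0.9050 ft/s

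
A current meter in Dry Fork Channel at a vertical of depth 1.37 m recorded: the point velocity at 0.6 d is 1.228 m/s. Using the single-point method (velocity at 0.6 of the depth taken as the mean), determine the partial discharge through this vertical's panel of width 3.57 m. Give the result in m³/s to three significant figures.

6.01 m³/s

v̄ = v₀.₆ = 1.228 m/s
q = v̄ × d × w = 1.228 × 1.37 × 3.57 = 6.006 m³/s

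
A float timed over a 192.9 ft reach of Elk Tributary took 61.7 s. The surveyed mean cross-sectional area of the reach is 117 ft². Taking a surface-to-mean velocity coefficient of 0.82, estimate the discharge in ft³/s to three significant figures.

v_surface = L / t̄ = 192.9 / 61.7 = 3.126 ft/s
v_mean = 0.82 × 3.126 = 2.564 ft/s
Q = A × v_mean = 117 × 2.564 = 299.9 ft³/s

300 ft³/s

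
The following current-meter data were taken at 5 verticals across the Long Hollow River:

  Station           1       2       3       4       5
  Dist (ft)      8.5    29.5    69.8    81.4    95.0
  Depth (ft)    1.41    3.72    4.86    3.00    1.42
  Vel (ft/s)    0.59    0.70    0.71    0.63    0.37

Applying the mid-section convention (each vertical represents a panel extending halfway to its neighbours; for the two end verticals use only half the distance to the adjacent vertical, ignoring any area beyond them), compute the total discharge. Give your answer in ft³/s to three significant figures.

w_1 = (29.5 − 8.5)/2 = 10.5 ft; q_1 = 0.59 × 1.41 × 10.5 = 8.735 ft³/s
w_2 = (69.8 − 8.5)/2 = 30.65 ft; q_2 = 0.70 × 3.72 × 30.65 = 79.81 ft³/s
w_3 = (81.4 − 29.5)/2 = 25.95 ft; q_3 = 0.71 × 4.86 × 25.95 = 89.54 ft³/s
w_4 = (95.0 − 69.8)/2 = 12.6 ft; q_4 = 0.63 × 3.00 × 12.6 = 23.81 ft³/s
w_5 = (95.0 − 81.4)/2 = 6.8 ft; q_5 = 0.37 × 1.42 × 6.8 = 3.573 ft³/s
Q = Σ qᵢ = 205.5 ft³/s

205 ft³/s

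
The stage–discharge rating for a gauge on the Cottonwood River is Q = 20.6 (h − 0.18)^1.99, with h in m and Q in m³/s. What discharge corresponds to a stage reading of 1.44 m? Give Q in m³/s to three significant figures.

Q = 20.6 × (1.44 − 0.18)^1.99 = 20.6 × 1.26^1.99 = 32.63 m³/s

32.6 m³/s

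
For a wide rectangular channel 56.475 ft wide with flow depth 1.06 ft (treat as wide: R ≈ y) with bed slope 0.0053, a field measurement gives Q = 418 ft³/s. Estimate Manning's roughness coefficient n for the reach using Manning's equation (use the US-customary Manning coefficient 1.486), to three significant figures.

0.0161

A = b·y = 56.475 × 1.06 = 59.86 ft²
Wide channel: R ≈ y = 1.06 ft
n = (1.486/Q)·A·R^(2/3)·S^(1/2) = (1.486/418) × 59.86 × 1.040 × 0.07280 = 0.01611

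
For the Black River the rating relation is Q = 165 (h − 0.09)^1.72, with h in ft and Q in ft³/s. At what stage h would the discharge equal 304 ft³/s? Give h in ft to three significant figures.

1.52 ft

h − h₀ = (Q/C)^(1/b) = (304/165)^(1/1.72) = 1.427 ft
h = 0.09 + 1.427 = 1.517 ft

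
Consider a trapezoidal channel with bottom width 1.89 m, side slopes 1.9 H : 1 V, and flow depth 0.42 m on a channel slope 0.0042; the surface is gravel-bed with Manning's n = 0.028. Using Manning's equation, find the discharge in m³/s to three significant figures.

1.19 m³/s

A = (b + z·y)·y = (1.89 + 1.9×0.42)×0.42 = 1.129 m²
P = b + 2y√(1+z²) = 1.89 + 2×0.42×√(1+1.9²) = 3.694 m
R = A/P = 1.129/3.694 = 0.3057 m
Q = (1/n)·A·R^(2/3)·S^(1/2) = (1/0.028) × 1.129 × 0.3057^(2/3) × 0.0042^(1/2) = 1.186 m³/s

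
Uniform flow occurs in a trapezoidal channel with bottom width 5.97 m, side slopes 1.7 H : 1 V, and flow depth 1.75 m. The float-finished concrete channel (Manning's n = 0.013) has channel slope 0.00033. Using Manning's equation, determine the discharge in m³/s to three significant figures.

24.9 m³/s

A = (b + z·y)·y = (5.97 + 1.7×1.75)×1.75 = 15.65 m²
P = b + 2y√(1+z²) = 5.97 + 2×1.75×√(1+1.7²) = 12.87 m
R = A/P = 15.65/12.87 = 1.216 m
Q = (1/n)·A·R^(2/3)·S^(1/2) = (1/0.013) × 15.65 × 1.216^(2/3) × 0.00033^(1/2) = 24.92 m³/s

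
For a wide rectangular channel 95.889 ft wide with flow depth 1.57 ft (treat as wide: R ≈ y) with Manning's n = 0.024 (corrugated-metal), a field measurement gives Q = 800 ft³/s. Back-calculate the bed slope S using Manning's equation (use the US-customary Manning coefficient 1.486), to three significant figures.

0.00404

A = b·y = 95.889 × 1.57 = 150.5 ft²
Wide channel: R ≈ y = 1.57 ft
S = (Q·n / (1.486·A·R^(2/3)))² = (800×0.024 / (1.486×150.5×1.351))² = 0.004037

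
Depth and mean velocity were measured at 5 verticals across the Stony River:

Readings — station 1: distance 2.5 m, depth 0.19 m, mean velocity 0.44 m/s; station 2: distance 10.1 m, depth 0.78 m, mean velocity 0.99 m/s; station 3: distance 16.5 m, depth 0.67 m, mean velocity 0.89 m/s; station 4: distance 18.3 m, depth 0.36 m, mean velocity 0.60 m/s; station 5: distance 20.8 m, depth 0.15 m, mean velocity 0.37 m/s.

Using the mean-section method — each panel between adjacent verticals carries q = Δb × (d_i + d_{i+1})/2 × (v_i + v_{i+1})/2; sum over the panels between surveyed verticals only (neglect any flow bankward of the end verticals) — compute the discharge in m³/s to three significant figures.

Panel 1-2: Δb = 7.6 m, d̄ = (0.19+0.78)/2 = 0.485, v̄ = (0.44+0.99)/2 = 0.715 → q = 7.6×0.485×0.715 = 2.635 m³/s
Panel 2-3: Δb = 6.4 m, d̄ = (0.78+0.67)/2 = 0.725, v̄ = (0.99+0.89)/2 = 0.94 → q = 6.4×0.725×0.94 = 4.362 m³/s
Panel 3-4: Δb = 1.8 m, d̄ = (0.67+0.36)/2 = 0.515, v̄ = (0.89+0.60)/2 = 0.745 → q = 1.8×0.515×0.745 = 0.6906 m³/s
Panel 4-5: Δb = 2.5 m, d̄ = (0.36+0.15)/2 = 0.255, v̄ = (0.60+0.37)/2 = 0.485 → q = 2.5×0.255×0.485 = 0.3092 m³/s
Q = Σ q = 7.997 m³/s

8.00 m³/s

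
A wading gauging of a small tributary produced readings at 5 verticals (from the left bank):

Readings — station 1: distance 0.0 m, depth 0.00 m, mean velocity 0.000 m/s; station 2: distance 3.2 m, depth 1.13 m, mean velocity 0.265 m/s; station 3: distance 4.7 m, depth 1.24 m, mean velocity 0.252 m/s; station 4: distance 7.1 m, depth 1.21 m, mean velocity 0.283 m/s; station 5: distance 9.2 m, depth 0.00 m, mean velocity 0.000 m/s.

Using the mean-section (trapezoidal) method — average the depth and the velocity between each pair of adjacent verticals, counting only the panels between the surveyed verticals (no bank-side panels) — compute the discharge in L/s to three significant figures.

Panel 1-2: Δb = 3.2 m, d̄ = (0.00+1.13)/2 = 0.565, v̄ = (0.000+0.265)/2 = 0.1325 → q = 3.2×0.565×0.1325 = 0.2396 m³/s
Panel 2-3: Δb = 1.5 m, d̄ = (1.13+1.24)/2 = 1.185, v̄ = (0.265+0.252)/2 = 0.2585 → q = 1.5×1.185×0.2585 = 0.4595 m³/s
Panel 3-4: Δb = 2.4 m, d̄ = (1.24+1.21)/2 = 1.225, v̄ = (0.252+0.283)/2 = 0.2675 → q = 2.4×1.225×0.2675 = 0.7865 m³/s
Panel 4-5: Δb = 2.1 m, d̄ = (1.21+0.00)/2 = 0.605, v̄ = (0.283+0.000)/2 = 0.1415 → q = 2.1×0.605×0.1415 = 0.1798 m³/s
Q = Σ q = 1.665 m³/s
= 1.665 × 1000 = 1665 L/s

1670 L/s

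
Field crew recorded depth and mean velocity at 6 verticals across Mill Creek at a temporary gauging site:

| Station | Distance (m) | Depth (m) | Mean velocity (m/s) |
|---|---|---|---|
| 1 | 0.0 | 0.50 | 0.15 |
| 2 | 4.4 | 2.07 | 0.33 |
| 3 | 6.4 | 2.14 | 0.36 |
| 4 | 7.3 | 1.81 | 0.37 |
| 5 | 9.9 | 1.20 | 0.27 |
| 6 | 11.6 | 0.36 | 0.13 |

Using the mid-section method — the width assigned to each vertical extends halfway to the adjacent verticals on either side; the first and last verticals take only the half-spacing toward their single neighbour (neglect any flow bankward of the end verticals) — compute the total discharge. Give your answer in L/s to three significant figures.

5380 L/s

w_1 = (4.4 − 0.0)/2 = 2.2 m; q_1 = 0.15 × 0.50 × 2.2 = 0.1650 m³/s
w_2 = (6.4 − 0.0)/2 = 3.2 m; q_2 = 0.33 × 2.07 × 3.2 = 2.186 m³/s
w_3 = (7.3 − 4.4)/2 = 1.45 m; q_3 = 0.36 × 2.14 × 1.45 = 1.117 m³/s
w_4 = (9.9 − 6.4)/2 = 1.75 m; q_4 = 0.37 × 1.81 × 1.75 = 1.172 m³/s
w_5 = (11.6 − 7.3)/2 = 2.15 m; q_5 = 0.27 × 1.20 × 2.15 = 0.6966 m³/s
w_6 = (11.6 − 9.9)/2 = 0.85 m; q_6 = 0.13 × 0.36 × 0.85 = 0.03978 m³/s
Q = Σ qᵢ = 5.376 m³/s
= 5.376 × 1000 = 5376 L/s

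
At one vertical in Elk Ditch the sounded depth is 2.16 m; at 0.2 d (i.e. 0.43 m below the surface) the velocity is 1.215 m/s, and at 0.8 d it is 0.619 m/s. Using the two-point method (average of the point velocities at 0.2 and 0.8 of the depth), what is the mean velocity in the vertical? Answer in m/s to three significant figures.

v̄ = (1.215 + 0.619) / 2 = 0.9170 m/s

0.917 m/s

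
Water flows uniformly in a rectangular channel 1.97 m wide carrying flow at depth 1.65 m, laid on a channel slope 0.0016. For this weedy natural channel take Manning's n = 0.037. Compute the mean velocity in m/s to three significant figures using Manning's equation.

0.783 m/s

A = b·y = 1.97 × 1.65 = 3.251 m²
P = b + 2y = 1.97 + 2×1.65 = 5.270 m
R = A/P = 3.251/5.270 = 0.6168 m
Q = (1/n)·A·R^(2/3)·S^(1/2) = (1/0.037) × 3.251 × 0.6168^(2/3) × 0.0016^(1/2) = 2.546 m³/s
V = Q/A = 2.546/3.251 = 0.7833 m/s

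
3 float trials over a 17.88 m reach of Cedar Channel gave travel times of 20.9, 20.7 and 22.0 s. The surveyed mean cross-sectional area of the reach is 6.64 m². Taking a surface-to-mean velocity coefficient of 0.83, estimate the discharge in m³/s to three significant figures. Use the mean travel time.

t̄ = (20.9 + 20.7 + 22.0) / 3 = 21.2 s
v_surface = L / t̄ = 17.88 / 21.2 = 0.8434 m/s
v_mean = 0.83 × 0.8434 = 0.7000 m/s
Q = A × v_mean = 6.64 × 0.7000 = 4.648 m³/s

4.65 m³/s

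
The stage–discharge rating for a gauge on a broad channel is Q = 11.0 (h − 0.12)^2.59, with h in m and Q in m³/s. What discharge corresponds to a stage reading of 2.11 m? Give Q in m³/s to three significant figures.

65.4 m³/s

Q = 11.0 × (2.11 − 0.12)^2.59 = 11.0 × 1.99^2.59 = 65.38 m³/s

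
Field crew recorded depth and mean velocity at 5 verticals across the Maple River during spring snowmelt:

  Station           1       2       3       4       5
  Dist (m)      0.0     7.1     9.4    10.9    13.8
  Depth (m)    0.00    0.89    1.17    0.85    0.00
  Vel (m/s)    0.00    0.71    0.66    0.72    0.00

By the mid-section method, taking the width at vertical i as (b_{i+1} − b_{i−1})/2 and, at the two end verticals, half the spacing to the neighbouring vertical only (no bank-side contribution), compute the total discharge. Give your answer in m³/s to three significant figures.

5.78 m³/s

w_2 = (9.4 − 0.0)/2 = 4.7 m; q_2 = 0.71 × 0.89 × 4.7 = 2.970 m³/s
w_3 = (10.9 − 7.1)/2 = 1.9 m; q_3 = 0.66 × 1.17 × 1.9 = 1.467 m³/s
w_4 = (13.8 − 9.4)/2 = 2.2 m; q_4 = 0.72 × 0.85 × 2.2 = 1.346 m³/s
Stations 1, 5 contribute zero (depth or velocity is 0).
Q = Σ qᵢ = 5.784 m³/s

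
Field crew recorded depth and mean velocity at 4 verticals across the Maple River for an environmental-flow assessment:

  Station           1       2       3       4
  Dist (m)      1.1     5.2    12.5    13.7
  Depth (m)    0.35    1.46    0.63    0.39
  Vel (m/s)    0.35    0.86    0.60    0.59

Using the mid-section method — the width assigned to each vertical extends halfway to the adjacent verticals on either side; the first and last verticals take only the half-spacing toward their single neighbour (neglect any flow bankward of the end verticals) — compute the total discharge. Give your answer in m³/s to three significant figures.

9.15 m³/s

w_1 = (5.2 − 1.1)/2 = 2.05 m; q_1 = 0.35 × 0.35 × 2.05 = 0.2511 m³/s
w_2 = (12.5 − 1.1)/2 = 5.7 m; q_2 = 0.86 × 1.46 × 5.7 = 7.157 m³/s
w_3 = (13.7 − 5.2)/2 = 4.25 m; q_3 = 0.60 × 0.63 × 4.25 = 1.607 m³/s
w_4 = (13.7 − 12.5)/2 = 0.6 m; q_4 = 0.59 × 0.39 × 0.6 = 0.1381 m³/s
Q = Σ qᵢ = 9.153 m³/s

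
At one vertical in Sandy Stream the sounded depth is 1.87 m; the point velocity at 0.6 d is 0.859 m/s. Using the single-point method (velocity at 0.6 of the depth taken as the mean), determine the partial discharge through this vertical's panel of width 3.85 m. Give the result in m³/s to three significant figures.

v̄ = v₀.₆ = 0.859 m/s
q = v̄ × d × w = 0.8590 × 1.87 × 3.85 = 6.184 m³/s

6.18 m³/s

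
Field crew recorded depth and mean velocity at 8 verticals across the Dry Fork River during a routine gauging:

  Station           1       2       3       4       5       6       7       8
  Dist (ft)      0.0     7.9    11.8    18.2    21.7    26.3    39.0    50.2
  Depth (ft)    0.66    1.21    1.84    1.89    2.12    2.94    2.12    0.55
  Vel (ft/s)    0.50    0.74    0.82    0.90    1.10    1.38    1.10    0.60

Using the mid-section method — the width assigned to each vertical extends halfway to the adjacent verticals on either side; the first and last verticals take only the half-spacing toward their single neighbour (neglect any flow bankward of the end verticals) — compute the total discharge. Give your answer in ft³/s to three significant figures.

w_1 = (7.9 − 0.0)/2 = 3.95 ft; q_1 = 0.50 × 0.66 × 3.95 = 1.304 ft³/s
w_2 = (11.8 − 0.0)/2 = 5.9 ft; q_2 = 0.74 × 1.21 × 5.9 = 5.283 ft³/s
w_3 = (18.2 − 7.9)/2 = 5.15 ft; q_3 = 0.82 × 1.84 × 5.15 = 7.770 ft³/s
w_4 = (21.7 − 11.8)/2 = 4.95 ft; q_4 = 0.90 × 1.89 × 4.95 = 8.420 ft³/s
w_5 = (26.3 − 18.2)/2 = 4.05 ft; q_5 = 1.10 × 2.12 × 4.05 = 9.445 ft³/s
w_6 = (39.0 − 21.7)/2 = 8.65 ft; q_6 = 1.38 × 2.94 × 8.65 = 35.09 ft³/s
w_7 = (50.2 − 26.3)/2 = 11.95 ft; q_7 = 1.10 × 2.12 × 11.95 = 27.87 ft³/s
w_8 = (50.2 − 39.0)/2 = 5.6 ft; q_8 = 0.60 × 0.55 × 5.6 = 1.848 ft³/s
Q = Σ qᵢ = 97.03 ft³/s

97.0 ft³/s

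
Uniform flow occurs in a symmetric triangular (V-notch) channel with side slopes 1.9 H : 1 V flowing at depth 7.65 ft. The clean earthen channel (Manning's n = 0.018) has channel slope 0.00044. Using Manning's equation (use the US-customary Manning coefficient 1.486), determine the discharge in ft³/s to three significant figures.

A = z·y² = 1.9×7.65² = 111.2 ft²
P = 2y√(1+z²) = 2×7.65×√(1+1.9²) = 32.85 ft
R = A/P = 111.2/32.85 = 3.385 ft
Q = (1.486/n)·A·R^(2/3)·S^(1/2) = (1.486/0.018) × 111.2 × 3.385^(2/3) × 0.00044^(1/2) = 434.1 ft³/s

434 ft³/s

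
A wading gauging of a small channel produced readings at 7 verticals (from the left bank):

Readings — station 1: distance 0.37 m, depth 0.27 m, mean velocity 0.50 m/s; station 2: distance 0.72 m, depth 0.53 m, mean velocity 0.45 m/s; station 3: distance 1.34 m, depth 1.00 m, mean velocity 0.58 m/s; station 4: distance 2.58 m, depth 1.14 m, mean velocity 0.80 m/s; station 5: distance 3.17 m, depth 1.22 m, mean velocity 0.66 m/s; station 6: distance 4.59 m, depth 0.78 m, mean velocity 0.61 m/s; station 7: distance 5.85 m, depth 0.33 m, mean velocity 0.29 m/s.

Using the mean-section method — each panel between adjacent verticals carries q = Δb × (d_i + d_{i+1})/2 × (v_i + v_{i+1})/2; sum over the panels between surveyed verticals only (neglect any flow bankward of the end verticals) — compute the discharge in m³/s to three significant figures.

2.95 m³/s

Panel 1-2: Δb = 0.35 m, d̄ = (0.27+0.53)/2 = 0.4, v̄ = (0.50+0.45)/2 = 0.475 → q = 0.35×0.4×0.475 = 0.06650 m³/s
Panel 2-3: Δb = 0.62 m, d̄ = (0.53+1.00)/2 = 0.765, v̄ = (0.45+0.58)/2 = 0.515 → q = 0.62×0.765×0.515 = 0.2443 m³/s
Panel 3-4: Δb = 1.24 m, d̄ = (1.00+1.14)/2 = 1.07, v̄ = (0.58+0.80)/2 = 0.69 → q = 1.24×1.07×0.69 = 0.9155 m³/s
Panel 4-5: Δb = 0.59 m, d̄ = (1.14+1.22)/2 = 1.18, v̄ = (0.80+0.66)/2 = 0.73 → q = 0.59×1.18×0.73 = 0.5082 m³/s
Panel 5-6: Δb = 1.42 m, d̄ = (1.22+0.78)/2 = 1, v̄ = (0.66+0.61)/2 = 0.635 → q = 1.42×1×0.635 = 0.9017 m³/s
Panel 6-7: Δb = 1.26 m, d̄ = (0.78+0.33)/2 = 0.555, v̄ = (0.61+0.29)/2 = 0.45 → q = 1.26×0.555×0.45 = 0.3147 m³/s
Q = Σ q = 2.951 m³/s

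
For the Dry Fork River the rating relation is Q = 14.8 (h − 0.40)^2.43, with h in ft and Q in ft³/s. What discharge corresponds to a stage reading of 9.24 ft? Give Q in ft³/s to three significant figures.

Q = 14.8 × (9.24 − 0.40)^2.43 = 14.8 × 8.84^2.43 = 2952 ft³/s

2950 ft³/s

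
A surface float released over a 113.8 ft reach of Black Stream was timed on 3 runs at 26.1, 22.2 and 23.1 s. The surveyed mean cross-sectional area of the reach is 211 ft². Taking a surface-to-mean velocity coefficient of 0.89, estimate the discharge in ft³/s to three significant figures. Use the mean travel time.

898 ft³/s

t̄ = (26.1 + 22.2 + 23.1) / 3 = 23.8 s
v_surface = L / t̄ = 113.8 / 23.8 = 4.782 ft/s
v_mean = 0.89 × 4.782 = 4.256 ft/s
Q = A × v_mean = 211 × 4.256 = 897.9 ft³/s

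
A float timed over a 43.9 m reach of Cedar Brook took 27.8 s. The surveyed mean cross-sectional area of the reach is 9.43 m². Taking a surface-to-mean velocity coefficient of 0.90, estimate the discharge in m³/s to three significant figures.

13.4 m³/s

v_surface = L / t̄ = 43.9 / 27.8 = 1.579 m/s
v_mean = 0.90 × 1.579 = 1.421 m/s
Q = A × v_mean = 9.43 × 1.421 = 13.40 m³/s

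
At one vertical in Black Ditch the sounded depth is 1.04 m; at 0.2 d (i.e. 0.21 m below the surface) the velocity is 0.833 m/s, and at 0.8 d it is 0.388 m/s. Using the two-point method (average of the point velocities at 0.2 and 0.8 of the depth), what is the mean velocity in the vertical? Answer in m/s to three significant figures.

v̄ = (0.833 + 0.388) / 2 = 0.6105 m/s

0.611 m/s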